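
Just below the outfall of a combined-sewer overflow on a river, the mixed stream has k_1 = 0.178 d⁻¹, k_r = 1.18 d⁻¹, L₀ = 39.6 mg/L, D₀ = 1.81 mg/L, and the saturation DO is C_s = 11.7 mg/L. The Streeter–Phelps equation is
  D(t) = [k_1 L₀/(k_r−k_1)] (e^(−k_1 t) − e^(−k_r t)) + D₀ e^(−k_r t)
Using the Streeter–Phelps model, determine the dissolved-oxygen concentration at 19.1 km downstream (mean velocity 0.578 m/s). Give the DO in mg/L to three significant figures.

DO ≈ 8.46 mg/L

Travel time t = x/v = 19.1 km / (0.578 m/s) = 19100 m / 0.578 m/s = 33040 s = 0.3825 d.
k_1 L₀/(k_r−k_1) = 0.178×39.6/(1.18−0.178) = 7.049/1.002 = 7.035 mg/L.
e^(−k_1 t) = e^(−0.178×0.3825) = 0.9342; e^(−k_r t) = e^(−1.18×0.3825) = 0.6368.
D = 7.035 × (0.9342 − 0.6368) + 1.81 × 0.6368 = 2.092 + 1.153 = 3.245 mg/L.
DO = C_s − D = 11.7 − 3.245 = 8.455 mg/L.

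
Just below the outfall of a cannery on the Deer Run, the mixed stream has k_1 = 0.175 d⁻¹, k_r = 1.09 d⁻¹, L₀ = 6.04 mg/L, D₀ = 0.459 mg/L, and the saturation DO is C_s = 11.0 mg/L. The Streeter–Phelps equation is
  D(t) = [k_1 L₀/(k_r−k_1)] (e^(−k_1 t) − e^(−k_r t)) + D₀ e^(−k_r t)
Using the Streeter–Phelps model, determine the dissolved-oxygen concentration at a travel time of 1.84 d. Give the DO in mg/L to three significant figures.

DO ≈ 10.3 mg/L

k_1 L₀/(k_r−k_1) = 0.175×6.04/(1.09−0.175) = 1.057/0.9150 = 1.155 mg/L.
e^(−k_1 t) = e^(−0.175×1.840) = 0.7247; e^(−k_r t) = e^(−1.09×1.840) = 0.1346.
D = 1.155 × (0.7247 − 0.1346) + 0.459 × 0.1346 = 0.6817 + 0.06177 = 0.7435 mg/L.
DO = C_s − D = 11.0 − 0.7435 = 10.26 mg/L.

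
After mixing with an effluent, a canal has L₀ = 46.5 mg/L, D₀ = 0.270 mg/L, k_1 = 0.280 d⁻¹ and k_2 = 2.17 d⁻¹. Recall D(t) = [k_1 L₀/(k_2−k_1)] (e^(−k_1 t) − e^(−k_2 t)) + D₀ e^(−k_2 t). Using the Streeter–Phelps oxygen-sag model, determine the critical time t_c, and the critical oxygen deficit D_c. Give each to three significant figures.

t_c ≈ 1.06 d; D_c ≈ 4.46 mg/L

At the critical point dD/dt = 0, so k_1 L₀ e^(−k_1 t) = k_2 D. Substituting D(t) from the Streeter–Phelps equation and solving for t gives
t_c = ln[(k_2/k_1)(1 − D₀(k_2−k_1)/(k_1 L₀))] / (k_2−k_1).
Here k_2−k_1 = 1.890 d⁻¹ and 1 − D₀(k_2−k_1)/(k_1 L₀) = 1 − 0.270×1.890/(0.280×46.5) = 0.9608, so
t_c = ln(7.750 × 0.9608) / 1.890 = 2.008 / 1.890 = 1.062 d.
L(t_c) = L₀ e^(−k_1 t_c) = 46.5 × 0.7427 = 34.54 mg/L, and at the critical point k_2 D_c = k_1 L, so D_c = (0.280/2.17) × 34.54 = 4.456 mg/L.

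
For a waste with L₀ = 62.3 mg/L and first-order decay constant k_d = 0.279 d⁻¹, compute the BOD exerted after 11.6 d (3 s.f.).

y ≈ 59.9 mg/L

y_t = L₀(1 − e^(−k_d t)) = 62.3 × (1 − e^(−0.279×11.6))
= 62.3 × (1 − 0.03931) = 62.3 × 0.9607 = 59.85 mg/L.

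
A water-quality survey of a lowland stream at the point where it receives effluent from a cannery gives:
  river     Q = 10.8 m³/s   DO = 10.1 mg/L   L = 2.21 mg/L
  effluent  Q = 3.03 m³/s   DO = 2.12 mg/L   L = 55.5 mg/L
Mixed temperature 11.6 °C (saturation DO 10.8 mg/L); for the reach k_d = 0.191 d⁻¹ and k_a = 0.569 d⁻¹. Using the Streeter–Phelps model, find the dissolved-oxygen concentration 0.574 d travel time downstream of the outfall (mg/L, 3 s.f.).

Mixed DO = (10.8×10.1 + 3.03×2.12)/(10.8+3.03) = 115.5/13.83 = 8.352 mg/L.
Mixed L₀ = (10.8×2.21 + 3.03×55.5)/(13.83) = 192.0/13.83 = 13.89 mg/L.
Initial deficit D₀ = C_s − DO₀ = 10.8 − 8.352 = 2.448 mg/L.
D(0.574) = [0.191×13.89/(0.569−0.191)](e^(−0.191×0.574) − e^(−0.569×0.574)) + 2.448 e^(−0.569×0.574)
= 7.016 × (0.8962 − 0.7214) + 2.448 × 0.7214 = 2.993 mg/L.
DO = 10.8 − 2.993 = 7.807 mg/L.

DO ≈ 7.81 mg/L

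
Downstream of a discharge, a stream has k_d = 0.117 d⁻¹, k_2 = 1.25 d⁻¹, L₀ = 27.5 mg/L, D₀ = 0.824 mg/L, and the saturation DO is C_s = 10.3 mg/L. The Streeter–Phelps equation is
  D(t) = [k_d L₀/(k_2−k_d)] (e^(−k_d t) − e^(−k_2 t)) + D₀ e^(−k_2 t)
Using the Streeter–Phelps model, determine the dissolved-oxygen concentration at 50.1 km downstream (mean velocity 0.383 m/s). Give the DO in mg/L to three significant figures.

Travel time t = x/v = 50.1 km / (0.383 m/s) = 50100 m / 0.383 m/s = 130800 s = 1.514 d.
k_d L₀/(k_2−k_d) = 0.117×27.5/(1.25−0.117) = 3.218/1.133 = 2.840 mg/L.
e^(−k_d t) = e^(−0.117×1.514) = 0.8377; e^(−k_2 t) = e^(−1.25×1.514) = 0.1507.
D = 2.840 × (0.8377 − 0.1507) + 0.824 × 0.1507 = 1.951 + 0.1242 = 2.075 mg/L.
DO = C_s − D = 10.3 − 2.075 = 8.225 mg/L.

DO ≈ 8.22 mg/L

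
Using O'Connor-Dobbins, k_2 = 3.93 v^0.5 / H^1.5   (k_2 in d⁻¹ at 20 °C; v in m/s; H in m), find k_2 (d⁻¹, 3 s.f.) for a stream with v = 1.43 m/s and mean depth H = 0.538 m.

k_2 = 3.93 × 1.43^0.5 / 0.538^1.5 = 3.93 × 1.196 / 0.3946 = 11.91 d⁻¹.

k_2 ≈ 11.9 d⁻¹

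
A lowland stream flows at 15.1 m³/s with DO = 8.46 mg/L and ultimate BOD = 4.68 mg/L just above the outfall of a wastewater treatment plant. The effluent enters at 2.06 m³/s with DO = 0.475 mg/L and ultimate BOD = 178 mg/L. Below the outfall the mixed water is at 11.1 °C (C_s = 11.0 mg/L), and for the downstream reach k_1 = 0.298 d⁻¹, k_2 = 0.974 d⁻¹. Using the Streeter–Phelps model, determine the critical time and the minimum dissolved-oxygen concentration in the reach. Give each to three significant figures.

Mixed DO = (15.1×8.46 + 2.06×0.475)/(15.1+2.06) = 128.7/17.16 = 7.501 mg/L.
Mixed L₀ = (15.1×4.68 + 2.06×178)/(17.16) = 437.3/17.16 = 25.49 mg/L.
Initial deficit D₀ = C_s − DO₀ = 11.0 − 7.501 = 3.499 mg/L.
t_c = (1/0.6760) ln[(0.974/0.298)(1 − 3.499×0.6760/(0.298×25.49))] = 1.479 × ln(2.251) = 1.200 d.
D_c = (0.298/0.974) × 25.49 × e^(−0.298×1.200) = 0.3060 × 25.49 × 0.6993 = 5.453 mg/L.
Minimum DO = 11.0 − 5.453 = 5.547 mg/L.

t_c ≈ 1.20 d; minimum DO ≈ 5.55 mg/L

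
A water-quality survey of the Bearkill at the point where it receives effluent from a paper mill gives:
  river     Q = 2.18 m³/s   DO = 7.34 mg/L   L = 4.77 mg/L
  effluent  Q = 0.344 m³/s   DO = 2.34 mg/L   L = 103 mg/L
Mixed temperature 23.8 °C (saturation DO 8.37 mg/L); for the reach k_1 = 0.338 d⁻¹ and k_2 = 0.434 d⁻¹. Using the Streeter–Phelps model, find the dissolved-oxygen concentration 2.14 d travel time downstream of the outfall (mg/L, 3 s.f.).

DO ≈ 1.93 mg/L

Mixed DO = (2.18×7.34 + 0.344×2.34)/(2.18+0.344) = 16.81/2.524 = 6.659 mg/L.
Mixed L₀ = (2.18×4.77 + 0.344×103)/(2.524) = 45.83/2.524 = 18.16 mg/L.
Initial deficit D₀ = C_s − DO₀ = 8.37 − 6.659 = 1.711 mg/L.
D(2.14) = [0.338×18.16/(0.434−0.338)](e^(−0.338×2.14) − e^(−0.434×2.14)) + 1.711 e^(−0.434×2.14)
= 63.93 × (0.4851 − 0.3950) + 1.711 × 0.3950 = 6.436 mg/L.
DO = 8.37 − 6.436 = 1.934 mg/L.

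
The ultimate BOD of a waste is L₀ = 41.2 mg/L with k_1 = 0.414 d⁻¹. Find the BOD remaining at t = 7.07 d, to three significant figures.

L ≈ 2.21 mg/L

L_t = L₀ e^(−k_1 t) = 41.2 × e^(−0.414×7.07) = 41.2 × 0.05356 = 2.207 mg/L.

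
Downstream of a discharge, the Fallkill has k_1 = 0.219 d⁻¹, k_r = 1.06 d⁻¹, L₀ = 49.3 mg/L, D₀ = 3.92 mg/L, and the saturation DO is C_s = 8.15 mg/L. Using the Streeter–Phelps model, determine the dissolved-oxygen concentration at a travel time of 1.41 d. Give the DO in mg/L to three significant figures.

DO ≈ 0.723 mg/L

k_1 L₀/(k_r−k_1) = 0.219×49.3/(1.06−0.219) = 10.80/0.8410 = 12.84 mg/L.
e^(−k_1 t) = e^(−0.219×1.410) = 0.7343; e^(−k_r t) = e^(−1.06×1.410) = 0.2243.
D = 12.84 × (0.7343 − 0.2243) + 3.92 × 0.2243 = 6.547 + 0.8794 = 7.427 mg/L.
DO = C_s − D = 8.15 − 7.427 = 0.7233 mg/L.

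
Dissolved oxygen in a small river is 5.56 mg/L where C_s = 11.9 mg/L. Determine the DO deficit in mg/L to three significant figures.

D ≈ 6.34 mg/L

D = C_s − C = 11.9 − 5.56 = 6.34 mg/L.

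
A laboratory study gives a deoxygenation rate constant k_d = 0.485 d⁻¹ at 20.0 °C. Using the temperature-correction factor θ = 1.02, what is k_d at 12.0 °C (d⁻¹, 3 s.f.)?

k_d(T₂) = k_d(T₁) · θ^(T₂−T₁) = 0.485 × 1.02^(12.0−20.0)
= 0.485 × 1.02^-8.00 = 0.485 × 0.8535 = 0.4139 d⁻¹.

k_d ≈ 0.414 d⁻¹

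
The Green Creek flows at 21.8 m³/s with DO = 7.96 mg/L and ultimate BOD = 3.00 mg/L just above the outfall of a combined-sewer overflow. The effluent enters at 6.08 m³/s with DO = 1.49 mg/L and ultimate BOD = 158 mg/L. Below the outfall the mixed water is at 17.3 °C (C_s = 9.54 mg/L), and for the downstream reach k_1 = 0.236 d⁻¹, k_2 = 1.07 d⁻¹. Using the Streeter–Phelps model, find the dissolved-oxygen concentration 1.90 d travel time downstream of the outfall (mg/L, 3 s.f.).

Mixed DO = (21.8×7.96 + 6.08×1.49)/(21.8+6.08) = 182.6/27.88 = 6.549 mg/L.
Mixed L₀ = (21.8×3.00 + 6.08×158)/(27.88) = 1026/27.88 = 36.80 mg/L.
Initial deficit D₀ = C_s − DO₀ = 9.54 − 6.549 = 2.991 mg/L.
D(1.90) = [0.236×36.80/(1.07−0.236)](e^(−0.236×1.90) − e^(−1.07×1.90)) + 2.991 e^(−1.07×1.90)
= 10.41 × (0.6386 − 0.1309) + 2.991 × 0.1309 = 5.679 mg/L.
DO = 9.54 − 5.679 = 3.861 mg/L.

DO ≈ 3.86 mg/L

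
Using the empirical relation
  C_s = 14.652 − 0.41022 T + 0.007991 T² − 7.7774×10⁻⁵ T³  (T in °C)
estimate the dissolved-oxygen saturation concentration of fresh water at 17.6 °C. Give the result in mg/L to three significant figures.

C_s = 14.652 − 0.41022×17.6 + 0.007991×17.6² − 7.7774×10⁻⁵×17.6³ = 9.483 mg/L.

C_s ≈ 9.48 mg/L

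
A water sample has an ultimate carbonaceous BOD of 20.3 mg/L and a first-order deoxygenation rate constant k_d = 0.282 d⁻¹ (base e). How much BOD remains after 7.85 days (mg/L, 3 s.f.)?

L ≈ 2.22 mg/L

L_t = L₀ e^(−k_d t) = 20.3 × e^(−0.282×7.85) = 20.3 × 0.1093 = 2.219 mg/L.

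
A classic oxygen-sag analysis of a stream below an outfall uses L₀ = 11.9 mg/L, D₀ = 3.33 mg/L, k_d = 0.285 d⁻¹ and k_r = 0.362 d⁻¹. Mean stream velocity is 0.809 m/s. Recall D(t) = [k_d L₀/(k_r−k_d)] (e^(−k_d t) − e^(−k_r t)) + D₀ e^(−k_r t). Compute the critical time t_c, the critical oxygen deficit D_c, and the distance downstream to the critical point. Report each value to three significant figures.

With k_r/k_d = 1.270 and 1 − D₀(k_r−k_d)/(k_d L₀) = 0.9244,
t_c = ln(1.270 × 0.9244) / (0.362 − 0.285) = ln(1.174) / 0.07700 = 0.1605/0.07700 = 2.085 d.
D_c = (k_d/k_r) L₀ e^(−k_d t_c) = (0.285/0.362) × 11.9 × e^(−0.285×2.085) = 0.7873 × 11.9 × 0.5520 = 5.172 mg/L.
x_c = v t_c = 0.809 m/s × 2.085 d × 86400 s/d = 145700 m ≈ 146 km.

t_c ≈ 2.08 d; D_c ≈ 5.17 mg/L; x_c ≈ 146 km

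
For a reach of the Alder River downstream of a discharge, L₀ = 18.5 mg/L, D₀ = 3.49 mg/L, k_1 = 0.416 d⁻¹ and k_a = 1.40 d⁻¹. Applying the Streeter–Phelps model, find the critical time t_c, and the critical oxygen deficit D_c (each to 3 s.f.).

With k_a/k_1 = 3.365 and 1 − D₀(k_a−k_1)/(k_1 L₀) = 0.5538,
t_c = ln(3.365 × 0.5538) / (1.40 − 0.416) = ln(1.864) / 0.9840 = 0.6225/0.9840 = 0.6327 d.
D_c = (k_1/k_a) L₀ e^(−k_1 t_c) = (0.416/1.40) × 18.5 × e^(−0.416×0.6327) = 0.2971 × 18.5 × 0.7686 = 4.225 mg/L.

t_c ≈ 0.633 d; D_c ≈ 4.23 mg/L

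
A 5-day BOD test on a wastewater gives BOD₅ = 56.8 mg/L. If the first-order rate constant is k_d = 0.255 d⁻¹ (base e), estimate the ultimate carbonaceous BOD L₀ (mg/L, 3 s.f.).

BOD₅ = L₀(1 − e^(−5k_d)) ⇒ L₀ = BOD₅ / (1 − e^(−5×0.255))
= 56.8 / (1 − 0.2794) = 56.8 / 0.7206 = 78.83 mg/L.

L₀ ≈ 78.8 mg/L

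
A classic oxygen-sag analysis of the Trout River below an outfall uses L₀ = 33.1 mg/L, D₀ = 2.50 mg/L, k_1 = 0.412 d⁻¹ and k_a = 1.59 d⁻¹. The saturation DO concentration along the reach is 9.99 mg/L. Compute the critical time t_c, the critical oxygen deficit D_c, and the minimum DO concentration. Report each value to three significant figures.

At the critical point dD/dt = 0, so k_1 L₀ e^(−k_1 t) = k_a D. Substituting D(t) from the Streeter–Phelps equation and solving for t gives
t_c = ln[(k_a/k_1)(1 − D₀(k_a−k_1)/(k_1 L₀))] / (k_a−k_1).
Here k_a−k_1 = 1.178 d⁻¹ and 1 − D₀(k_a−k_1)/(k_1 L₀) = 1 − 2.50×1.178/(0.412×33.1) = 0.7840, so
t_c = ln(3.859 × 0.7840) / 1.178 = 1.107 / 1.178 = 0.9399 d.
L(t_c) = L₀ e^(−k_1 t_c) = 33.1 × 0.6789 = 22.47 mg/L, and at the critical point k_a D_c = k_1 L, so D_c = (0.412/1.59) × 22.47 = 5.823 mg/L.
Minimum DO = C_s − D_c = 9.99 − 5.823 = 4.167 mg/L.

t_c ≈ 0.940 d; D_c ≈ 5.82 mg/L; min DO ≈ 4.17 mg/L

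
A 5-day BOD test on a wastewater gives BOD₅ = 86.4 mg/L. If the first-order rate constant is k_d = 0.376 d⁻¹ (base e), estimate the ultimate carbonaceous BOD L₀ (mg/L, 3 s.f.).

BOD₅ = L₀(1 − e^(−5k_d)) ⇒ L₀ = BOD₅ / (1 − e^(−5×0.376))
= 86.4 / (1 − 0.1526) = 86.4 / 0.8474 = 102.0 mg/L.

L₀ ≈ 102 mg/L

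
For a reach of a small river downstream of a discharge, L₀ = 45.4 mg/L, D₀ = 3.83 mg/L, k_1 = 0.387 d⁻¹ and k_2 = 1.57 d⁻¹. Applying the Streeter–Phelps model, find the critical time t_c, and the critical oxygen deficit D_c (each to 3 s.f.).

At the critical point dD/dt = 0, so k_1 L₀ e^(−k_1 t) = k_2 D. Substituting D(t) from the Streeter–Phelps equation and solving for t gives
t_c = ln[(k_2/k_1)(1 − D₀(k_2−k_1)/(k_1 L₀))] / (k_2−k_1).
Here k_2−k_1 = 1.183 d⁻¹ and 1 − D₀(k_2−k_1)/(k_1 L₀) = 1 − 3.83×1.183/(0.387×45.4) = 0.7421, so
t_c = ln(4.057 × 0.7421) / 1.183 = 1.102 / 1.183 = 0.9317 d.
D_c = (k_1/k_2) L₀ e^(−k_1 t_c) = (0.387/1.57) × 45.4 × e^(−0.387×0.9317) = 0.2465 × 45.4 × 0.6973 = 7.803 mg/L.

t_c ≈ 0.932 d; D_c ≈ 7.80 mg/L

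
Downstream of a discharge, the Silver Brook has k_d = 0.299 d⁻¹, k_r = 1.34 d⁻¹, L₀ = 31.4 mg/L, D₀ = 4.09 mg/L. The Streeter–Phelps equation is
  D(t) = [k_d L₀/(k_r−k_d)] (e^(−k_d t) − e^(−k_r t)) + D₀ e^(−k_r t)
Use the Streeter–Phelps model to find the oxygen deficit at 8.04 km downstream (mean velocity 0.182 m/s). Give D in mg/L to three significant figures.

D ≈ 5.26 mg/L

Travel time t = x/v = 8.04 km / (0.182 m/s) = 8040 m / 0.182 m/s = 44180 s = 0.5113 d.
k_d L₀/(k_r−k_d) = 0.299×31.4/(1.34−0.299) = 9.389/1.041 = 9.019 mg/L.
e^(−k_d t) = e^(−0.299×0.5113) = 0.8582; e^(−k_r t) = e^(−1.34×0.5113) = 0.5040.
D = 9.019 × (0.8582 − 0.5040) + 4.09 × 0.5040 = 3.195 + 2.061 = 5.256 mg/L.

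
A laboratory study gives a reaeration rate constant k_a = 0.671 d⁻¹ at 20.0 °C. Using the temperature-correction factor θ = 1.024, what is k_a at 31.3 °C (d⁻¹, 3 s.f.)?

k_a(T₂) = k_a(T₁) · θ^(T₂−T₁) = 0.671 × 1.024^(31.3−20.0)
= 0.671 × 1.024^11.3 = 0.671 × 1.307 = 0.8772 d⁻¹.

k_a ≈ 0.877 d⁻¹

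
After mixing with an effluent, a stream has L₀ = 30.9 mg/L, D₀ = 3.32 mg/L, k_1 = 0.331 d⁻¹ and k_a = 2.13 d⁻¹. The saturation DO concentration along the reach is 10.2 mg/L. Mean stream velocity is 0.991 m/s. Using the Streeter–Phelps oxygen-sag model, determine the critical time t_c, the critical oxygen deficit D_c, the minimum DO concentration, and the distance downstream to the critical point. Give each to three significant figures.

t_c = [1/(k_a−k_1)] ln[(k_a/k_1)(1 − D₀(k_a−k_1)/(k_1 L₀))]
= [1/(2.13−0.331)] ln[(2.13/0.331)(1 − 3.32×1.799/(0.331×30.9))]
= (1/1.799) ln[6.435 × 0.4160] = 0.5559 × ln(2.677) = 0.5559 × 0.9848 = 0.5474 d.
D_c = (k_1/k_a) L₀ e^(−k_1 t_c) = (0.331/2.13) × 30.9 × e^(−0.331×0.5474) = 0.1554 × 30.9 × 0.8343 = 4.006 mg/L.
Minimum DO = C_s − D_c = 10.2 − 4.006 = 6.194 mg/L.
x_c = v t_c = 0.991 m/s × 0.5474 d × 86400 s/d = 46870 m ≈ 46.9 km.

t_c ≈ 0.547 d; D_c ≈ 4.01 mg/L; min DO ≈ 6.19 mg/L; x_c ≈ 46.9 km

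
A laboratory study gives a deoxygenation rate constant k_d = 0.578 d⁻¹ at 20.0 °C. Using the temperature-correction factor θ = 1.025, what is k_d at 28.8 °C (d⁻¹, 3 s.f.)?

k_d ≈ 0.718 d⁻¹

k_d(T₂) = k_d(T₁) · θ^(T₂−T₁) = 0.578 × 1.025^(28.8−20.0)
= 0.578 × 1.025^8.80 = 0.578 × 1.243 = 0.7183 d⁻¹.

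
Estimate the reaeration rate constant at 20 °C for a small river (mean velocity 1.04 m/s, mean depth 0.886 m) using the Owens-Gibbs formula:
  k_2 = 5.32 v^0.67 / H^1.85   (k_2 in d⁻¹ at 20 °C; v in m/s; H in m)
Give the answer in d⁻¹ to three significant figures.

k_2 = 5.32 × 1.04^0.67 / 0.886^1.85 = 5.32 × 1.027 / 0.7994 = 6.832 d⁻¹.

k_2 ≈ 6.83 d⁻¹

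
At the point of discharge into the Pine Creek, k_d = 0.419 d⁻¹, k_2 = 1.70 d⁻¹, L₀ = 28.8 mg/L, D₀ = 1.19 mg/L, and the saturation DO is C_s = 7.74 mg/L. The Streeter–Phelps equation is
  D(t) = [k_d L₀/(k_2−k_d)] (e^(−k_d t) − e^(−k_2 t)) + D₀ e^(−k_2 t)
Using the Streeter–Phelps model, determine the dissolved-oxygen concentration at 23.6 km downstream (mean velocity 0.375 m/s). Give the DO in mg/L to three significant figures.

Travel time t = x/v = 23.6 km / (0.375 m/s) = 23600 m / 0.375 m/s = 62930 s = 0.7284 d.
k_d L₀/(k_2−k_d) = 0.419×28.8/(1.70−0.419) = 12.07/1.281 = 9.420 mg/L.
e^(−k_d t) = e^(−0.419×0.7284) = 0.7370; e^(−k_2 t) = e^(−1.70×0.7284) = 0.2899.
D = 9.420 × (0.7370 − 0.2899) + 1.19 × 0.2899 = 4.212 + 0.3450 = 4.557 mg/L.
DO = C_s − D = 7.74 − 4.557 = 3.183 mg/L.

DO ≈ 3.18 mg/L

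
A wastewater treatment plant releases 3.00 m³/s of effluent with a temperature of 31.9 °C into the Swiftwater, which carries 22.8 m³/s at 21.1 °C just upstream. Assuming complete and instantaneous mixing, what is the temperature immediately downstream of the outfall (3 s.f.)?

22.4 °C

Flow-weighted mixing: C = (Q_r C_r + Q_w C_w)/(Q_r + Q_w)
= (22.8×21.1 + 3.00×31.9)/(22.8 + 3.00) = 576.8/25.80 = 22.36 °C.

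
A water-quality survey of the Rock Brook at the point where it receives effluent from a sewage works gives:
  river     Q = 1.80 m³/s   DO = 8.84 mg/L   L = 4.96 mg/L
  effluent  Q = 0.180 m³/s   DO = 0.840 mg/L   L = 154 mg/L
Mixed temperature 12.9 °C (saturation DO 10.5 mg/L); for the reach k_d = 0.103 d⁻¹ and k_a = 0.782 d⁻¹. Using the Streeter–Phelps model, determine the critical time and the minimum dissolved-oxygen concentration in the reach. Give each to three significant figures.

t_c ≈ 0.189 d; minimum DO ≈ 8.11 mg/L

Mixed DO = (1.80×8.84 + 0.180×0.840)/(1.80+0.180) = 16.06/1.980 = 8.113 mg/L.
Mixed L₀ = (1.80×4.96 + 0.180×154)/(1.980) = 36.65/1.980 = 18.51 mg/L.
Initial deficit D₀ = C_s − DO₀ = 10.5 − 8.113 = 2.387 mg/L.
t_c = (1/0.6790) ln[(0.782/0.103)(1 − 2.387×0.6790/(0.103×18.51))] = 1.473 × ln(1.137) = 0.1890 d.
D_c = (0.103/0.782) × 18.51 × e^(−0.103×0.1890) = 0.1317 × 18.51 × 0.9807 = 2.391 mg/L.
Minimum DO = 10.5 − 2.391 = 8.109 mg/L.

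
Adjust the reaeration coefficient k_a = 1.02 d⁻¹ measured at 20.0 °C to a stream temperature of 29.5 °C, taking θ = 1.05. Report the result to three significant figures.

k_a ≈ 1.62 d⁻¹

k_a(T₂) = k_a(T₁) · θ^(T₂−T₁) = 1.02 × 1.05^(29.5−20.0)
= 1.02 × 1.05^9.50 = 1.02 × 1.590 = 1.621 d⁻¹.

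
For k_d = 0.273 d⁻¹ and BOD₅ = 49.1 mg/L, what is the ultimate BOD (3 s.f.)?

BOD₅ = L₀(1 − e^(−5k_d)) ⇒ L₀ = BOD₅ / (1 − e^(−5×0.273))
= 49.1 / (1 − 0.2554) = 49.1 / 0.7446 = 65.94 mg/L.

L₀ ≈ 65.9 mg/L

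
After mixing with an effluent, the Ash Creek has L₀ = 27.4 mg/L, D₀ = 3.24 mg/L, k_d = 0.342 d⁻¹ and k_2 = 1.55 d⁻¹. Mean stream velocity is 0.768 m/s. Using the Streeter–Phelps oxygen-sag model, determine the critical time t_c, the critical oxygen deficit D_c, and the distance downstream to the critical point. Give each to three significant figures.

With k_2/k_d = 4.532 and 1 − D₀(k_2−k_d)/(k_d L₀) = 0.5823,
t_c = ln(4.532 × 0.5823) / (1.55 − 0.342) = ln(2.639) / 1.208 = 0.9705/1.208 = 0.8034 d.
D_c = (k_d/k_2) L₀ e^(−k_d t_c) = (0.342/1.55) × 27.4 × e^(−0.342×0.8034) = 0.2206 × 27.4 × 0.7598 = 4.593 mg/L.
x_c = v t_c = 0.768 m/s × 0.8034 d × 86400 s/d = 53310 m ≈ 53.3 km.

t_c ≈ 0.803 d; D_c ≈ 4.59 mg/L; x_c ≈ 53.3 km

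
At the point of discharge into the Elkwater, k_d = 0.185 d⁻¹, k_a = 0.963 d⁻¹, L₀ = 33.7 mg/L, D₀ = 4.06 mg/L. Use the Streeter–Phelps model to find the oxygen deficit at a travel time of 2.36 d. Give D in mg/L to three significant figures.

k_d L₀/(k_a−k_d) = 0.185×33.7/(0.963−0.185) = 6.235/0.7780 = 8.013 mg/L.
e^(−k_d t) = e^(−0.185×2.360) = 0.6462; e^(−k_a t) = e^(−0.963×2.360) = 0.1030.
D = 8.013 × (0.6462 − 0.1030) + 4.06 × 0.1030 = 4.353 + 0.4183 = 4.771 mg/L.

D ≈ 4.77 mg/L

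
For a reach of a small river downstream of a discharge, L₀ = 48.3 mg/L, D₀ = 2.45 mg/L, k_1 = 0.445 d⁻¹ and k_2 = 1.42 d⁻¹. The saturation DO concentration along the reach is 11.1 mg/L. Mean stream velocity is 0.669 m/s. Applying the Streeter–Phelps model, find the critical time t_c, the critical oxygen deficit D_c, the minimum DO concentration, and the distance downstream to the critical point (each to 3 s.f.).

t_c ≈ 1.07 d; D_c ≈ 9.41 mg/L; min DO ≈ 1.69 mg/L; x_c ≈ 61.8 km

With k_2/k_1 = 3.191 and 1 − D₀(k_2−k_1)/(k_1 L₀) = 0.8889,
t_c = ln(3.191 × 0.8889) / (1.42 − 0.445) = ln(2.836) / 0.9750 = 1.043/0.9750 = 1.069 d.
L(t_c) = L₀ e^(−k_1 t_c) = 48.3 × 0.6214 = 30.01 mg/L, and at the critical point k_2 D_c = k_1 L, so D_c = (0.445/1.42) × 30.01 = 9.405 mg/L.
Minimum DO = C_s − D_c = 11.1 − 9.405 = 1.695 mg/L.
x_c = v t_c = 0.669 m/s × 1.069 d × 86400 s/d = 61800 m ≈ 61.8 km.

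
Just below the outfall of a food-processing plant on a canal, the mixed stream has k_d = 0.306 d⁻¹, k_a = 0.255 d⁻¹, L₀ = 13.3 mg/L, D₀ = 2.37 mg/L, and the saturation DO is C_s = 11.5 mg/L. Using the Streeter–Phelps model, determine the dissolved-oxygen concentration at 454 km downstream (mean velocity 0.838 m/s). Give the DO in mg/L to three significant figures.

Travel time t = x/v = 454 km / (0.838 m/s) = 454000 m / 0.838 m/s = 541800 s = 6.270 d.
k_d L₀/(k_a−k_d) = 0.306×13.3/(0.255−0.306) = 4.070/-0.05100 = -79.80 mg/L.
e^(−k_d t) = e^(−0.306×6.270) = 0.1468; e^(−k_a t) = e^(−0.255×6.270) = 0.2021.
D = -79.80 × (0.1468 − 0.2021) + 2.37 × 0.2021 = 4.414 + 0.4790 = 4.893 mg/L.
DO = C_s − D = 11.5 − 4.893 = 6.607 mg/L.

DO ≈ 6.61 mg/L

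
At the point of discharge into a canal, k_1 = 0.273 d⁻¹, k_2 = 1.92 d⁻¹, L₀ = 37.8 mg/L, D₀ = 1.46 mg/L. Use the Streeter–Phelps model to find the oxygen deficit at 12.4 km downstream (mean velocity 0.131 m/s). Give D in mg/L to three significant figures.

Travel time t = x/v = 12.4 km / (0.131 m/s) = 12400 m / 0.131 m/s = 94660 s = 1.096 d.
k_1 L₀/(k_2−k_1) = 0.273×37.8/(1.92−0.273) = 10.32/1.647 = 6.266 mg/L.
e^(−k_1 t) = e^(−0.273×1.096) = 0.7415; e^(−k_2 t) = e^(−1.92×1.096) = 0.1220.
D = 6.266 × (0.7415 − 0.1220) + 1.46 × 0.1220 = 3.881 + 0.1782 = 4.059 mg/L.

D ≈ 4.06 mg/L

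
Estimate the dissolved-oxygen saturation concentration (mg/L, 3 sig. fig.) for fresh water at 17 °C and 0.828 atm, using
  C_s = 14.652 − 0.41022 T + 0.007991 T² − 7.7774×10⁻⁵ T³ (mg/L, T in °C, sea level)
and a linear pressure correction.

C_s ≈ 7.95 mg/L

At sea level: C_s = 14.652 − 0.41022×17 + 0.007991×17² − 7.7774×10⁻⁵×17³ = 9.606 mg/L.
Pressure correction: C_s' = 9.606 × 0.828 = 7.953 mg/L.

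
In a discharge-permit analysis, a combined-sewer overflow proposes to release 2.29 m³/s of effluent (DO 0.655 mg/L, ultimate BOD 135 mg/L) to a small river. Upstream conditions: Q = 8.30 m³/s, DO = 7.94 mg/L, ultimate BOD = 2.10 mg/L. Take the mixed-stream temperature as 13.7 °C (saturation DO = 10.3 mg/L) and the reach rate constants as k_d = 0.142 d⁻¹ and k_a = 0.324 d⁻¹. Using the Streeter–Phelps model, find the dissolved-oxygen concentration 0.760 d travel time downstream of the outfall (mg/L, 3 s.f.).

Mixed DO = (8.30×7.94 + 2.29×0.655)/(8.30+2.29) = 67.40/10.59 = 6.365 mg/L.
Mixed L₀ = (8.30×2.10 + 2.29×135)/(10.59) = 326.6/10.59 = 30.84 mg/L.
Initial deficit D₀ = C_s − DO₀ = 10.3 − 6.365 = 3.935 mg/L.
D(0.760) = [0.142×30.84/(0.324−0.142)](e^(−0.142×0.760) − e^(−0.324×0.760)) + 3.935 e^(−0.324×0.760)
= 24.06 × (0.8977 − 0.7817) + 3.935 × 0.7817 = 5.867 mg/L.
DO = 10.3 − 5.867 = 4.433 mg/L.

DO ≈ 4.43 mg/L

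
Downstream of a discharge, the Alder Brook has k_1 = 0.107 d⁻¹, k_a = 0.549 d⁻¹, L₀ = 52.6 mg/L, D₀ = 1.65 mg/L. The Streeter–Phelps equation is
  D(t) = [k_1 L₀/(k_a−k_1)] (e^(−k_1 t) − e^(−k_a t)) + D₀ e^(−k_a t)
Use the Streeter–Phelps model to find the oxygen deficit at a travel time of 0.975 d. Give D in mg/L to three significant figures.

k_1 L₀/(k_a−k_1) = 0.107×52.6/(0.549−0.107) = 5.628/0.4420 = 12.73 mg/L.
e^(−k_1 t) = e^(−0.107×0.9750) = 0.9009; e^(−k_a t) = e^(−0.549×0.9750) = 0.5855.
D = 12.73 × (0.9009 − 0.5855) + 1.65 × 0.5855 = 4.016 + 0.9661 = 4.983 mg/L.

D ≈ 4.98 mg/L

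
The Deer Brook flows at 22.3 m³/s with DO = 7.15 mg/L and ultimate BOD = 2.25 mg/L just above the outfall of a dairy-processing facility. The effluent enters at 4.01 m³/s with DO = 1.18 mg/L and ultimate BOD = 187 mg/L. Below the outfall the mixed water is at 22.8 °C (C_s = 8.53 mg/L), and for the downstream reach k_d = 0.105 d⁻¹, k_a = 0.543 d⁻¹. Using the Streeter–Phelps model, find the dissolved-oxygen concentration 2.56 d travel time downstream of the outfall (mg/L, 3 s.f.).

Mixed DO = (22.3×7.15 + 4.01×1.18)/(22.3+4.01) = 164.2/26.31 = 6.240 mg/L.
Mixed L₀ = (22.3×2.25 + 4.01×187)/(26.31) = 800.0/26.31 = 30.41 mg/L.
Initial deficit D₀ = C_s − DO₀ = 8.53 − 6.240 = 2.290 mg/L.
D(2.56) = [0.105×30.41/(0.543−0.105)](e^(−0.105×2.56) − e^(−0.543×2.56)) + 2.290 e^(−0.543×2.56)
= 7.290 × (0.7643 − 0.2491) + 2.290 × 0.2491 = 4.326 mg/L.
DO = 8.53 − 4.326 = 4.204 mg/L.

DO ≈ 4.20 mg/L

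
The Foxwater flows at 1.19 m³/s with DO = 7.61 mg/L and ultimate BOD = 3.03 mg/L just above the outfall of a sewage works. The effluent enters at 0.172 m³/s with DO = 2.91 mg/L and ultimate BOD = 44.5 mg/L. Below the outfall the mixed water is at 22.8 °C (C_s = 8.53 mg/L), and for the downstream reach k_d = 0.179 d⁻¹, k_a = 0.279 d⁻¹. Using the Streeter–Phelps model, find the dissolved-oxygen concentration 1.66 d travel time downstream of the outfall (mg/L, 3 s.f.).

DO ≈ 5.90 mg/L

Mixed DO = (1.19×7.61 + 0.172×2.91)/(1.19+0.172) = 9.556/1.362 = 7.016 mg/L.
Mixed L₀ = (1.19×3.03 + 0.172×44.5)/(1.362) = 11.26/1.362 = 8.267 mg/L.
Initial deficit D₀ = C_s − DO₀ = 8.53 − 7.016 = 1.514 mg/L.
D(1.66) = [0.179×8.267/(0.279−0.179)](e^(−0.179×1.66) − e^(−0.279×1.66)) + 1.514 e^(−0.279×1.66)
= 14.80 × (0.7429 − 0.6293) + 1.514 × 0.6293 = 2.634 mg/L.
DO = 8.53 − 2.634 = 5.896 mg/L.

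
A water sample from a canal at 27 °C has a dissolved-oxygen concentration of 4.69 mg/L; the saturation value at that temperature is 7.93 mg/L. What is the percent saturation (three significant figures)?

% saturation = C/C_s × 100 = 4.69/7.93 × 100 = 59.1 %.

59.1 % saturation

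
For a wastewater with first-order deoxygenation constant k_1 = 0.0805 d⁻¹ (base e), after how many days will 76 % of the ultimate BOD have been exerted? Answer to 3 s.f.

y/L₀ = 1 − e^(−k_1 t) = 0.76 ⇒ e^(−k_1 t) = 0.240
t = −ln(0.240) / 0.0805 = 1.427 / 0.0805 = 17.73 d.

t ≈ 17.7 d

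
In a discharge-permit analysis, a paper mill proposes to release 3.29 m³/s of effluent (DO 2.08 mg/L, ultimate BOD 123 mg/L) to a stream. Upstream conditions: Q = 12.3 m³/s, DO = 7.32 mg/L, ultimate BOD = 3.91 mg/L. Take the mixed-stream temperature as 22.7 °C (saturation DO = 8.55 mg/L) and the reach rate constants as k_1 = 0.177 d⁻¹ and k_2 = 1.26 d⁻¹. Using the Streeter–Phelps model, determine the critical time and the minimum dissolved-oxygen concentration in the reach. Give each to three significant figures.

Mixed DO = (12.3×7.32 + 3.29×2.08)/(12.3+3.29) = 96.88/15.59 = 6.214 mg/L.
Mixed L₀ = (12.3×3.91 + 3.29×123)/(15.59) = 452.8/15.59 = 29.04 mg/L.
Initial deficit D₀ = C_s − DO₀ = 8.55 − 6.214 = 2.336 mg/L.
t_c = (1/1.083) ln[(1.26/0.177)(1 − 2.336×1.083/(0.177×29.04))] = 0.9234 × ln(3.615) = 1.187 d.
D_c = (0.177/1.26) × 29.04 × e^(−0.177×1.187) = 0.1405 × 29.04 × 0.8105 = 3.307 mg/L.
Minimum DO = 8.55 − 3.307 = 5.243 mg/L.

t_c ≈ 1.19 d; minimum DO ≈ 5.24 mg/L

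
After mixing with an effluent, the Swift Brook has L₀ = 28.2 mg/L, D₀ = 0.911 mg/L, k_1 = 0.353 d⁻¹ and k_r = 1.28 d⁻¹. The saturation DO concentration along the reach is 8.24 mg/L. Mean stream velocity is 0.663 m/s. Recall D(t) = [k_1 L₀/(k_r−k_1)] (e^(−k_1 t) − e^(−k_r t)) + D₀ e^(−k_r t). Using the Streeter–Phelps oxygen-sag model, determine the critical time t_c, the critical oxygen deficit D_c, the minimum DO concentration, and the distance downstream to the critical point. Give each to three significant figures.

At the critical point dD/dt = 0, so k_1 L₀ e^(−k_1 t) = k_r D. Substituting D(t) from the Streeter–Phelps equation and solving for t gives
t_c = ln[(k_r/k_1)(1 − D₀(k_r−k_1)/(k_1 L₀))] / (k_r−k_1).
Here k_r−k_1 = 0.9270 d⁻¹ and 1 − D₀(k_r−k_1)/(k_1 L₀) = 1 − 0.911×0.9270/(0.353×28.2) = 0.9152, so
t_c = ln(3.626 × 0.9152) / 0.9270 = 1.199 / 0.9270 = 1.294 d.
L(t_c) = L₀ e^(−k_1 t_c) = 28.2 × 0.6333 = 17.86 mg/L, and at the critical point k_r D_c = k_1 L, so D_c = (0.353/1.28) × 17.86 = 4.925 mg/L.
Minimum DO = C_s − D_c = 8.24 − 4.925 = 3.315 mg/L.
x_c = v t_c = 0.663 m/s × 1.294 d × 86400 s/d = 74120 m ≈ 74.1 km.

t_c ≈ 1.29 d; D_c ≈ 4.93 mg/L; min DO ≈ 3.31 mg/L; x_c ≈ 74.1 km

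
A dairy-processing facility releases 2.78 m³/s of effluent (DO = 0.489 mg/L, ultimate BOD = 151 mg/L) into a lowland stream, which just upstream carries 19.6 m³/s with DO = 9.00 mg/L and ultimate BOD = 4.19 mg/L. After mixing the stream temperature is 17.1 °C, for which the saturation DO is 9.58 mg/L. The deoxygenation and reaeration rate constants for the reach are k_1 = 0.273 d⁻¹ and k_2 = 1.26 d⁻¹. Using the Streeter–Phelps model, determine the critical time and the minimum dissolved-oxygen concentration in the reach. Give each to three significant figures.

Mixed DO = (19.6×9.00 + 2.78×0.489)/(19.6+2.78) = 177.8/22.38 = 7.943 mg/L.
Mixed L₀ = (19.6×4.19 + 2.78×151)/(22.38) = 501.9/22.38 = 22.43 mg/L.
Initial deficit D₀ = C_s − DO₀ = 9.58 − 7.943 = 1.637 mg/L.
t_c = (1/0.9870) ln[(1.26/0.273)(1 − 1.637×0.9870/(0.273×22.43))] = 1.013 × ln(3.397) = 1.239 d.
D_c = (0.273/1.26) × 22.43 × e^(−0.273×1.239) = 0.2167 × 22.43 × 0.7130 = 3.465 mg/L.
Minimum DO = 9.58 − 3.465 = 6.115 mg/L.

t_c ≈ 1.24 d; minimum DO ≈ 6.12 mg/L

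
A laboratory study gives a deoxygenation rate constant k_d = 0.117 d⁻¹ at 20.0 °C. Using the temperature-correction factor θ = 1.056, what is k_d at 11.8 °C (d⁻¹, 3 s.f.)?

k_d(T₂) = k_d(T₁) · θ^(T₂−T₁) = 0.117 × 1.056^(11.8−20.0)
= 0.117 × 1.056^-8.20 = 0.117 × 0.6397 = 0.07484 d⁻¹.

k_d ≈ 0.0748 d⁻¹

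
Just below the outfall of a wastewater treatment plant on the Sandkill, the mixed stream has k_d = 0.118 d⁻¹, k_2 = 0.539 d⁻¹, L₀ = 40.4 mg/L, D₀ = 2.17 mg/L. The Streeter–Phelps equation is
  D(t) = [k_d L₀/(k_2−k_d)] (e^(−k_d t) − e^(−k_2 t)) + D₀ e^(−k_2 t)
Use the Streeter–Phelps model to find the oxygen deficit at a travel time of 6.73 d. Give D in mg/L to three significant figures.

D ≈ 4.87 mg/L

k_d L₀/(k_2−k_d) = 0.118×40.4/(0.539−0.118) = 4.767/0.4210 = 11.32 mg/L.
e^(−k_d t) = e^(−0.118×6.730) = 0.4520; e^(−k_2 t) = e^(−0.539×6.730) = 0.02658.
D = 11.32 × (0.4520 − 0.02658) + 2.17 × 0.02658 = 4.817 + 0.05769 = 4.875 mg/L.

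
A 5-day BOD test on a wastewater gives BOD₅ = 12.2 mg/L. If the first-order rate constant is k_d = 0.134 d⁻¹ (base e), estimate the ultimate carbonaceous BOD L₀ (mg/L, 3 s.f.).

BOD₅ = L₀(1 − e^(−5k_d)) ⇒ L₀ = BOD₅ / (1 − e^(−5×0.134))
= 12.2 / (1 − 0.5117) = 12.2 / 0.4883 = 24.99 mg/L.

L₀ ≈ 25.0 mg/L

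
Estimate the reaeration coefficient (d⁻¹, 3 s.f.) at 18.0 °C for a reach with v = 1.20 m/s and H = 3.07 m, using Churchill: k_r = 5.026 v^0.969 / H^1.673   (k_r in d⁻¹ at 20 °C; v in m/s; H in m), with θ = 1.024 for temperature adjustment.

k_r(20) = 5.026 × 1.20^0.969 / 3.07^1.673 = 5.026 × 1.193 / 6.531 = 0.9183 d⁻¹.
k_r(18.0) = 0.9183 × 1.024^(18.0−20) = 0.9183 × 0.9537 = 0.8757 d⁻¹.

k_r ≈ 0.876 d⁻¹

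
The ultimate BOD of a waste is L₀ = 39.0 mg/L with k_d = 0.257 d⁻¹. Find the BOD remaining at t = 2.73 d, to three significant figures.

L ≈ 19.3 mg/L

L_t = L₀ e^(−k_d t) = 39.0 × e^(−0.257×2.73) = 39.0 × 0.4958 = 19.34 mg/L.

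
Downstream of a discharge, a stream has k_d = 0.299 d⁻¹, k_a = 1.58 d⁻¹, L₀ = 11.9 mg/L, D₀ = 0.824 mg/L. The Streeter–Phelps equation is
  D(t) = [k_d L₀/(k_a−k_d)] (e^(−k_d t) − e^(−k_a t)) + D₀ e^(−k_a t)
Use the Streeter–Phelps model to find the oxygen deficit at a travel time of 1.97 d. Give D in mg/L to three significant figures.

D ≈ 1.45 mg/L

k_d L₀/(k_a−k_d) = 0.299×11.9/(1.58−0.299) = 3.558/1.281 = 2.778 mg/L.
e^(−k_d t) = e^(−0.299×1.970) = 0.5549; e^(−k_a t) = e^(−1.58×1.970) = 0.04449.
D = 2.778 × (0.5549 − 0.04449) + 0.824 × 0.04449 = 1.418 + 0.03666 = 1.454 mg/L.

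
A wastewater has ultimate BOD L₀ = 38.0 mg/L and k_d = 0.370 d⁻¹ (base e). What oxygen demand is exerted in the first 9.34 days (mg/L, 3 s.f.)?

y ≈ 36.8 mg/L

y_t = L₀(1 − e^(−k_d t)) = 38.0 × (1 − e^(−0.370×9.34))
= 38.0 × (1 − 0.03156) = 38.0 × 0.9684 = 36.80 mg/L.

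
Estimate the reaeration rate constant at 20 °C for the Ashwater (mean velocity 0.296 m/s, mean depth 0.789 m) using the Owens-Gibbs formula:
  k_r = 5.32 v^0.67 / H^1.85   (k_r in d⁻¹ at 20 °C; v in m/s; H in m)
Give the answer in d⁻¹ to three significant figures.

k_r = 5.32 × 0.296^0.67 / 0.789^1.85 = 5.32 × 0.4423 / 0.6450 = 3.648 d⁻¹.

k_r ≈ 3.65 d⁻¹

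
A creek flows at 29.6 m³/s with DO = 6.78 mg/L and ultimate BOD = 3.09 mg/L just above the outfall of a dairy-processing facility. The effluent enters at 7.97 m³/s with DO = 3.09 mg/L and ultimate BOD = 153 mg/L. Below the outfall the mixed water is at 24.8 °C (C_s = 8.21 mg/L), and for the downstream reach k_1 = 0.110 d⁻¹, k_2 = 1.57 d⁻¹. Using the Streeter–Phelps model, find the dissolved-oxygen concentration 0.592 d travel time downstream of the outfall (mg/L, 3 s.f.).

DO ≈ 5.91 mg/L

Mixed DO = (29.6×6.78 + 7.97×3.09)/(29.6+7.97) = 225.3/37.57 = 5.997 mg/L.
Mixed L₀ = (29.6×3.09 + 7.97×153)/(37.57) = 1311/37.57 = 34.89 mg/L.
Initial deficit D₀ = C_s − DO₀ = 8.21 − 5.997 = 2.213 mg/L.
D(0.592) = [0.110×34.89/(1.57−0.110)](e^(−0.110×0.592) − e^(−1.57×0.592)) + 2.213 e^(−1.57×0.592)
= 2.629 × (0.9370 − 0.3948) + 2.213 × 0.3948 = 2.299 mg/L.
DO = 8.21 − 2.299 = 5.911 mg/L.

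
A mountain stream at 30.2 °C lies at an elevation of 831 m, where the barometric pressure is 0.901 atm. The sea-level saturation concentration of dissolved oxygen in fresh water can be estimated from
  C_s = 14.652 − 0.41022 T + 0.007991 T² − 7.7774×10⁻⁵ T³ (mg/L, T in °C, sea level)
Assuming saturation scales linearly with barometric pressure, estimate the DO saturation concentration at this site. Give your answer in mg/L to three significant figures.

At sea level: C_s = 14.652 − 0.41022×30.2 + 0.007991×30.2² − 7.7774×10⁻⁵×30.2³ = 7.409 mg/L.
Pressure correction: C_s' = 7.409 × 0.901 = 6.676 mg/L.

C_s ≈ 6.68 mg/L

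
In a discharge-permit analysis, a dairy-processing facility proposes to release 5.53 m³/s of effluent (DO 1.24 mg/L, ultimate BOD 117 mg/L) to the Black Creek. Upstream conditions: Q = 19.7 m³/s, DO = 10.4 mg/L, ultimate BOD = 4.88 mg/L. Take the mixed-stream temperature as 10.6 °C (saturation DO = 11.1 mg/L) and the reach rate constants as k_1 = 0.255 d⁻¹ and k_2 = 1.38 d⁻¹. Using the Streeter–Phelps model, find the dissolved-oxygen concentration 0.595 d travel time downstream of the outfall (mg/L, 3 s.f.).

Mixed DO = (19.7×10.4 + 5.53×1.24)/(19.7+5.53) = 211.7/25.23 = 8.392 mg/L.
Mixed L₀ = (19.7×4.88 + 5.53×117)/(25.23) = 743.1/25.23 = 29.45 mg/L.
Initial deficit D₀ = C_s − DO₀ = 11.1 − 8.392 = 2.708 mg/L.
D(0.595) = [0.255×29.45/(1.38−0.255)](e^(−0.255×0.595) − e^(−1.38×0.595)) + 2.708 e^(−1.38×0.595)
= 6.676 × (0.8592 − 0.4399) + 2.708 × 0.4399 = 3.991 mg/L.
DO = 11.1 − 3.991 = 7.109 mg/L.

DO ≈ 7.11 mg/L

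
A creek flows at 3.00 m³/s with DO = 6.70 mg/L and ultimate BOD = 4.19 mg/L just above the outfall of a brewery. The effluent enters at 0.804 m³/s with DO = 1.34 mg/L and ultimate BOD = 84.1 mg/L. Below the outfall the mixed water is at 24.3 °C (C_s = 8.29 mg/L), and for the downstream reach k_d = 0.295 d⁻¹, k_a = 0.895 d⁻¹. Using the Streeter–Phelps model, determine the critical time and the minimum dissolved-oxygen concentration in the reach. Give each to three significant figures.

Mixed DO = (3.00×6.70 + 0.804×1.34)/(3.00+0.804) = 21.18/3.804 = 5.567 mg/L.
Mixed L₀ = (3.00×4.19 + 0.804×84.1)/(3.804) = 80.19/3.804 = 21.08 mg/L.
Initial deficit D₀ = C_s − DO₀ = 8.29 − 5.567 = 2.723 mg/L.
t_c = (1/0.6000) ln[(0.895/0.295)(1 − 2.723×0.6000/(0.295×21.08))] = 1.667 × ln(2.237) = 1.342 d.
D_c = (0.295/0.895) × 21.08 × e^(−0.295×1.342) = 0.3296 × 21.08 × 0.6731 = 4.677 mg/L.
Minimum DO = 8.29 − 4.677 = 3.613 mg/L.

t_c ≈ 1.34 d; minimum DO ≈ 3.61 mg/L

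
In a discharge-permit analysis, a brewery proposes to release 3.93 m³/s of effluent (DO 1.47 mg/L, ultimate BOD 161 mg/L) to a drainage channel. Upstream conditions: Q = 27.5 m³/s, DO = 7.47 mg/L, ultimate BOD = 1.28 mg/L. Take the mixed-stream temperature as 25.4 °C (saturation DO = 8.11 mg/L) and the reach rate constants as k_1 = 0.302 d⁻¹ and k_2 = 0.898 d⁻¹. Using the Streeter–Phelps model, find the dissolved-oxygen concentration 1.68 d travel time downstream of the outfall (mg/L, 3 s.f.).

Mixed DO = (27.5×7.47 + 3.93×1.47)/(27.5+3.93) = 211.2/31.43 = 6.720 mg/L.
Mixed L₀ = (27.5×1.28 + 3.93×161)/(31.43) = 667.9/31.43 = 21.25 mg/L.
Initial deficit D₀ = C_s − DO₀ = 8.11 − 6.720 = 1.390 mg/L.
D(1.68) = [0.302×21.25/(0.898−0.302)](e^(−0.302×1.68) − e^(−0.898×1.68)) + 1.390 e^(−0.898×1.68)
= 10.77 × (0.6021 − 0.2212) + 1.390 × 0.2212 = 4.409 mg/L.
DO = 8.11 − 4.409 = 3.701 mg/L.

DO ≈ 3.70 mg/L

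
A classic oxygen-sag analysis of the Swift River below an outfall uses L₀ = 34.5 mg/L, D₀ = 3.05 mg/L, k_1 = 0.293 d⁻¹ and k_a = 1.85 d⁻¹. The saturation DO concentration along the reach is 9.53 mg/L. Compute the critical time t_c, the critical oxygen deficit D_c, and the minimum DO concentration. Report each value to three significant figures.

At the critical point dD/dt = 0, so k_1 L₀ e^(−k_1 t) = k_a D. Substituting D(t) from the Streeter–Phelps equation and solving for t gives
t_c = ln[(k_a/k_1)(1 − D₀(k_a−k_1)/(k_1 L₀))] / (k_a−k_1).
Here k_a−k_1 = 1.557 d⁻¹ and 1 − D₀(k_a−k_1)/(k_1 L₀) = 1 − 3.05×1.557/(0.293×34.5) = 0.5302, so
t_c = ln(6.314 × 0.5302) / 1.557 = 1.208 / 1.557 = 0.7760 d.
L(t_c) = L₀ e^(−k_1 t_c) = 34.5 × 0.7966 = 27.48 mg/L, and at the critical point k_a D_c = k_1 L, so D_c = (0.293/1.85) × 27.48 = 4.353 mg/L.
Minimum DO = C_s − D_c = 9.53 − 4.353 = 5.177 mg/L.

t_c ≈ 0.776 d; D_c ≈ 4.35 mg/L; min DO ≈ 5.18 mg/L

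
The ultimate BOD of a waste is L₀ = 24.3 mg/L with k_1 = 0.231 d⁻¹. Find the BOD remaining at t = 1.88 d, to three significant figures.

L_t = L₀ e^(−k_1 t) = 24.3 × e^(−0.231×1.88) = 24.3 × 0.6477 = 15.74 mg/L.

L ≈ 15.7 mg/L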